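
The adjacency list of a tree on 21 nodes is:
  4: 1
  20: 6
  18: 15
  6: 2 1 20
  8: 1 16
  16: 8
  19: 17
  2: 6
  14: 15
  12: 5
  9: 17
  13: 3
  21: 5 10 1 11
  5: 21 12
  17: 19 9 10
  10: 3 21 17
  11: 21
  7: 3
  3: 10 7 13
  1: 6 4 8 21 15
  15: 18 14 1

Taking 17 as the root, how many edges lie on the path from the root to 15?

4

Path from 17 to 15: 17–10–21–1–15, which has 4 edges.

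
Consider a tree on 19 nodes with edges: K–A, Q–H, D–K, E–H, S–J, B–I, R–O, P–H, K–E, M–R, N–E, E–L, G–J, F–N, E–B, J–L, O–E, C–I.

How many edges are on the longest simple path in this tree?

6

A longest path is G–J–L–E–B–I–C, with 6 edges.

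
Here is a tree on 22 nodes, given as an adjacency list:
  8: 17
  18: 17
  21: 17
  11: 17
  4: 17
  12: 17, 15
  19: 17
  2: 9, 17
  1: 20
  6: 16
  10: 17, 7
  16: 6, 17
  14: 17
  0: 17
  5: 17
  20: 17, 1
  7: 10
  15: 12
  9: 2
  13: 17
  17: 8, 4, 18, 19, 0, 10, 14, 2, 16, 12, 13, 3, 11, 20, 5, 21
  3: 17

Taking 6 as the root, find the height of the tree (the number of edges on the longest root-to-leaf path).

1 sits deepest: 6-16-17-20-1 — 4 edges from the root.

4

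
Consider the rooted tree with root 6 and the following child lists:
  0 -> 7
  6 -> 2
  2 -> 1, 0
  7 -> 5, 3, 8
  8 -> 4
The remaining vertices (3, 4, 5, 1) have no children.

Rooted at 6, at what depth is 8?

4

Path from 6 to 8: 6 – 2 – 0 – 7 – 8, which has 4 edges.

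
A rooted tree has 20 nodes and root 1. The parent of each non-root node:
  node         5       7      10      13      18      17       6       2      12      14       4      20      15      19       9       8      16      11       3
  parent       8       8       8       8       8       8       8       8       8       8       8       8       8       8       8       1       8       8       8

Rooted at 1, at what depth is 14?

2

Climbing from 14 to the root: 14–8–1. That's 2 steps.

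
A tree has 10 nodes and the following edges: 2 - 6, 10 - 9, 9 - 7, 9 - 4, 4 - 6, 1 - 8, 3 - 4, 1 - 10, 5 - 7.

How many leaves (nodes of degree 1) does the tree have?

4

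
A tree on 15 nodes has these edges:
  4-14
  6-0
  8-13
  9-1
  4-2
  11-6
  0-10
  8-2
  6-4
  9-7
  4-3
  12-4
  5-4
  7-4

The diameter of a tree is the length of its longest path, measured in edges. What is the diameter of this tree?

6

Starting from 13, a farthest node is 10 at distance 6.
One longest path: 13 - 8 - 2 - 4 - 6 - 0 - 10.
So the diameter is 6.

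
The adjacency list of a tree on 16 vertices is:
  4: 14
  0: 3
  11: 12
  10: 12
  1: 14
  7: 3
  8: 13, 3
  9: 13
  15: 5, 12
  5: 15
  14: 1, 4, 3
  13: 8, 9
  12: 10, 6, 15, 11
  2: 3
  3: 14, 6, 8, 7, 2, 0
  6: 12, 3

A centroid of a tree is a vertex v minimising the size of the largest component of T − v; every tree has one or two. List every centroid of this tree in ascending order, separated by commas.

If 3 is removed the pieces have sizes 6, 3, 3, 1, 1, 1, all ≤ ⌊16/2⌋ = 8.
Every other node leaves some component of size > 8, so the centroid is unique.

3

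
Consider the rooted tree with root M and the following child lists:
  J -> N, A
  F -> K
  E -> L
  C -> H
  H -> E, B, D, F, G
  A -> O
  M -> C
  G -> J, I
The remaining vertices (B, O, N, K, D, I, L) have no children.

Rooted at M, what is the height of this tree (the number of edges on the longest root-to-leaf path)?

O sits deepest: M–C–H–G–J–A–O — 6 edges from the root.

6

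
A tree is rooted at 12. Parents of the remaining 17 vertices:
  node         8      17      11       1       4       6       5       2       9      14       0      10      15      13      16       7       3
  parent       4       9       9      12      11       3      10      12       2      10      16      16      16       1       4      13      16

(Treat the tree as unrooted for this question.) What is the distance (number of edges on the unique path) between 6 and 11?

4

6 - 3 - 16 - 4 - 11: 4 edges.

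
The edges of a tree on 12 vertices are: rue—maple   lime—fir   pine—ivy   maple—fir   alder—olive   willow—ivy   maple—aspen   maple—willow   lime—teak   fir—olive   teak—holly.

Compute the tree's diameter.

7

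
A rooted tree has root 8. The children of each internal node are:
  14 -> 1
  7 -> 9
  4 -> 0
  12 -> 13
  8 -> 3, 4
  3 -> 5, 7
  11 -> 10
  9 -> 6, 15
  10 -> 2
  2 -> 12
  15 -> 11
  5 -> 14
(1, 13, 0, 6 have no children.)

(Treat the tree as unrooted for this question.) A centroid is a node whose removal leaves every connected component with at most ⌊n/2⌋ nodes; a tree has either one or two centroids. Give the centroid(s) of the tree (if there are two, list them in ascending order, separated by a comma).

7, 9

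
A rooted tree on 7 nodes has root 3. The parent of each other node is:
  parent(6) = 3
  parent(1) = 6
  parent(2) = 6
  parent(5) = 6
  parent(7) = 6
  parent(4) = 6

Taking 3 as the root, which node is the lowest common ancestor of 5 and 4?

Path 5→root: 5 6 3; path 4→root: 4 6 3.
First common node: 6.

6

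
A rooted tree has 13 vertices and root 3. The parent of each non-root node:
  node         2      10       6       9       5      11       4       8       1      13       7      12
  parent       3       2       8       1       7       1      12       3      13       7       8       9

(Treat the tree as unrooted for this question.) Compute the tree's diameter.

Starting from 4, a farthest node is 10 at distance 9.
One longest path: 4-12-9-1-13-7-8-3-2-10.
So the diameter is 9.

9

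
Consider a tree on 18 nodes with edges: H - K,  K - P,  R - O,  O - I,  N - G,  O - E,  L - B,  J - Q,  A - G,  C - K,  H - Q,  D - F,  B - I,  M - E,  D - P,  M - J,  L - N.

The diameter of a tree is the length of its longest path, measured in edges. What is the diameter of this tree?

15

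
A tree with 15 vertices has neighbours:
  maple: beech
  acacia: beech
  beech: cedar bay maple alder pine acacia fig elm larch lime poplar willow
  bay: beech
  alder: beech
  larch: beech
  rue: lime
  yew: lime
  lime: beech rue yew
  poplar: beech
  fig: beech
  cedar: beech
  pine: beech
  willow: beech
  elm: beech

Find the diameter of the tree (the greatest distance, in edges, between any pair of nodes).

Starting from rue, a farthest node is pine at distance 3.
One longest path: rue-lime-beech-pine.
So the diameter is 3.

3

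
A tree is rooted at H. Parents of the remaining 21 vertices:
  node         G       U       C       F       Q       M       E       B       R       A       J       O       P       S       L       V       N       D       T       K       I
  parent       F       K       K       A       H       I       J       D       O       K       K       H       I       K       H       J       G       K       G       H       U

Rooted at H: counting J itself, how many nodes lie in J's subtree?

3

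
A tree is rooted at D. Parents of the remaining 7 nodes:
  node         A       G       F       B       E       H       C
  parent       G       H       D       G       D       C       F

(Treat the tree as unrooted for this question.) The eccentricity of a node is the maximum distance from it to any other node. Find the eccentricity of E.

6

The node farthest from E is A (B also at distance 6), via E – D – F – C – H – G – A — 6 edges.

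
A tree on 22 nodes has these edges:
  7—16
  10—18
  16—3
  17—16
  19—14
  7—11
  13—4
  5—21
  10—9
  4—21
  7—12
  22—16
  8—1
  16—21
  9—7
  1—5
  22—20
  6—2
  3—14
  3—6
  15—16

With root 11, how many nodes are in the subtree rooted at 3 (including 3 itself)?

The subtree rooted at 3 contains: 3, 6, 14, 2, 19 — 5 nodes.

5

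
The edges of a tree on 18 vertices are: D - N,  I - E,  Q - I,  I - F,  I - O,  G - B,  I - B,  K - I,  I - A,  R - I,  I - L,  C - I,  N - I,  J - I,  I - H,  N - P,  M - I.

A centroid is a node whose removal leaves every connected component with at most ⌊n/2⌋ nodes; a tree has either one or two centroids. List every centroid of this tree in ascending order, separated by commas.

If I is removed the pieces have sizes 3, 2, 1, 1, 1, 1, 1, 1, 1, 1, 1, 1, 1, 1, all ≤ ⌊18/2⌋ = 9.
Every other node leaves some component of size > 9, so the centroid is unique.

I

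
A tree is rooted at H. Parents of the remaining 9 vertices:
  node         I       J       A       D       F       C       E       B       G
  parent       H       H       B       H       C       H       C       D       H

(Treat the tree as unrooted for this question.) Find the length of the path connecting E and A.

Walking from E: E - C - H - D - B - A. Length 5.

5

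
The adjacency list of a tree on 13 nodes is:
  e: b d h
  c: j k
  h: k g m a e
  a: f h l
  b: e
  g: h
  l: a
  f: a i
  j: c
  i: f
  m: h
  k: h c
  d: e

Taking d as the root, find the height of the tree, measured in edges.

5

j sits deepest: d-e-h-k-c-j — 5 edges from the root.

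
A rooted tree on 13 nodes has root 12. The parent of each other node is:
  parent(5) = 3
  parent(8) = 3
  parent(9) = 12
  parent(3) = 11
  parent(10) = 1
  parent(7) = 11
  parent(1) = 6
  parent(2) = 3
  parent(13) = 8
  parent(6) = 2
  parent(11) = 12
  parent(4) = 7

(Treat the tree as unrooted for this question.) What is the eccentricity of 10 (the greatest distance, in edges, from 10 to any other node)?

7

The node farthest from 10 is 9 (4 also at distance 7), via 10–1–6–2–3–11–12–9 — 7 edges.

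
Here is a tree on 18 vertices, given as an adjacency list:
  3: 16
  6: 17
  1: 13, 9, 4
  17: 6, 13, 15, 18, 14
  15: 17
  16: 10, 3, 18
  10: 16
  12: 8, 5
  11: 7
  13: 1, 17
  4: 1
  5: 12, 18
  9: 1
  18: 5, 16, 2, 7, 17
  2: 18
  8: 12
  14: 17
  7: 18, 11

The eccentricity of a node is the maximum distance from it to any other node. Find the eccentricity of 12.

The node farthest from 12 is 9 (4 also at distance 6), via 12-5-18-17-13-1-9 — 6 edges.

6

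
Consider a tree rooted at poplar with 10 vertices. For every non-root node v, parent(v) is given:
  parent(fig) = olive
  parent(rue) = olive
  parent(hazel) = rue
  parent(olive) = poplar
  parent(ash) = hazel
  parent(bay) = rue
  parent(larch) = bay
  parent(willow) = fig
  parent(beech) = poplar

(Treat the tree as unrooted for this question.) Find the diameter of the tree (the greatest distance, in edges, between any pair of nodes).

5

A longest path is ash - hazel - rue - olive - fig - willow, with 5 edges.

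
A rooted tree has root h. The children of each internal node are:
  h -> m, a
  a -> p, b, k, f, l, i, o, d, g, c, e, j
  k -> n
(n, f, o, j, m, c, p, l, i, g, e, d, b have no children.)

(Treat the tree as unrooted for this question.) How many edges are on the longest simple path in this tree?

A longest path is n–k–a–h–m, with 4 edges.

4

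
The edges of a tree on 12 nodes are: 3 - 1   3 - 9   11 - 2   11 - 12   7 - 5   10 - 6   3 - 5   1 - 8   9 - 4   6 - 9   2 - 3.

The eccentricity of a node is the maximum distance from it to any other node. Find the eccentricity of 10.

6

A farthest node from 10 is 12.
The path 10-6-9-3-2-11-12 has 6 edges.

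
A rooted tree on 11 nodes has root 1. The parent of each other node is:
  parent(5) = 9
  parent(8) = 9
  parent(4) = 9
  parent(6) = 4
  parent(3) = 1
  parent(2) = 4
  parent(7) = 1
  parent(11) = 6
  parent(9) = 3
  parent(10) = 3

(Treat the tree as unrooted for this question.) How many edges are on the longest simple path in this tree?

A longest path is 11 - 6 - 4 - 9 - 3 - 1 - 7, with 6 edges.

6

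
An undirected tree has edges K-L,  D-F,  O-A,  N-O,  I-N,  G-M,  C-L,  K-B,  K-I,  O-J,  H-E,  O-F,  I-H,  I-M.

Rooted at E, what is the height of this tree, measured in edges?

The longest root-to-leaf path is E-H-I-N-O-F-D (6 edges).

6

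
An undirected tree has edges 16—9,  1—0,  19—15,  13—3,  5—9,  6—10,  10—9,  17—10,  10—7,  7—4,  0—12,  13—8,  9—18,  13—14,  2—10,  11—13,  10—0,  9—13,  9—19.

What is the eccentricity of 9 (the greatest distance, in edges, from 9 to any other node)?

3

A farthest node from 9 is 4 (1, 12 also at distance 3).
The path 9–10–7–4 has 3 edges.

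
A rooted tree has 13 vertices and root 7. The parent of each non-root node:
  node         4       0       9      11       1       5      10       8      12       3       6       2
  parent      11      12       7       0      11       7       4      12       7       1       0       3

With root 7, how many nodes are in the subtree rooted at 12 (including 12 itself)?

10

Descendants of 12 (including itself): 12, 0, 8, 11, 6, 1, 4, 3, 10, 2. That's 10.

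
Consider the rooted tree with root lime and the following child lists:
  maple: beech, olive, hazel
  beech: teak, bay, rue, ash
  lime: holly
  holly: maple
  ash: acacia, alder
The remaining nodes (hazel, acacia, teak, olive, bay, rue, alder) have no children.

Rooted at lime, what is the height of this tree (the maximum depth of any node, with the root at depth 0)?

5

The longest root-to-leaf path is lime–holly–maple–beech–ash–acacia (5 edges).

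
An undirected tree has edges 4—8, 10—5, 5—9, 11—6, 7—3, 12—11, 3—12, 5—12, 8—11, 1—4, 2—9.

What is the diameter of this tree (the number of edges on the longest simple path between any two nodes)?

A longest path is 2-9-5-12-11-8-4-1, with 7 edges.

7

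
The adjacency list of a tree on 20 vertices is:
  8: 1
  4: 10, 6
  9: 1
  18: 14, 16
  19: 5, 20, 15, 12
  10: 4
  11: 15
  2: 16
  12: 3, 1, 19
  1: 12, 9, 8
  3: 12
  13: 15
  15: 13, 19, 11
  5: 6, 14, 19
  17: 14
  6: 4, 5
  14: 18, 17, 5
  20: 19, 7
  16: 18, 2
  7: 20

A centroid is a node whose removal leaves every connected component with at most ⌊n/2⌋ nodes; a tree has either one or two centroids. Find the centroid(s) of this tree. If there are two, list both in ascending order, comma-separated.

19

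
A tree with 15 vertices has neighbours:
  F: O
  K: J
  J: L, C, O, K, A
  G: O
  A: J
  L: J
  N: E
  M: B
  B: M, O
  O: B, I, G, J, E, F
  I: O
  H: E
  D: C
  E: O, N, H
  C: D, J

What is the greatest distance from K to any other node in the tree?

4

A farthest node from K is H (N, M also at distance 4).
The path K – J – O – E – H has 4 edges.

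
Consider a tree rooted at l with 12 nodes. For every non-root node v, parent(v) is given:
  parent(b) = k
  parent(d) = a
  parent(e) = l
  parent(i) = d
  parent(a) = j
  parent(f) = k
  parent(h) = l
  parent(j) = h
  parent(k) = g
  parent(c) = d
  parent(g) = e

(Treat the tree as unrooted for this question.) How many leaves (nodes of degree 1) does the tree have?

Degree-1 nodes: b, c, f, i — 4 of them.

4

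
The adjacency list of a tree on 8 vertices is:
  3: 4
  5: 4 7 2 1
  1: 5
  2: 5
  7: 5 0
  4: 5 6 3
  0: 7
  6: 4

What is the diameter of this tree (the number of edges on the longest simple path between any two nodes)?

4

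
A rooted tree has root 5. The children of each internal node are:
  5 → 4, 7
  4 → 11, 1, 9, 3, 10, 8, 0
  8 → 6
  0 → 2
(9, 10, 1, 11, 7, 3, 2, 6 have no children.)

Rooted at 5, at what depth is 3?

5–4–3 — 2 edges.

2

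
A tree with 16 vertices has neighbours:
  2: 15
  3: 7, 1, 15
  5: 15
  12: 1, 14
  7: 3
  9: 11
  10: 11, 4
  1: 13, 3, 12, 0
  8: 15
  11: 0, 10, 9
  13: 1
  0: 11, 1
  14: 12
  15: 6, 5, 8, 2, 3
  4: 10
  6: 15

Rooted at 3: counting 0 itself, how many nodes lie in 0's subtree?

5

The subtree rooted at 0 contains: 0, 11, 10, 9, 4 — 5 nodes.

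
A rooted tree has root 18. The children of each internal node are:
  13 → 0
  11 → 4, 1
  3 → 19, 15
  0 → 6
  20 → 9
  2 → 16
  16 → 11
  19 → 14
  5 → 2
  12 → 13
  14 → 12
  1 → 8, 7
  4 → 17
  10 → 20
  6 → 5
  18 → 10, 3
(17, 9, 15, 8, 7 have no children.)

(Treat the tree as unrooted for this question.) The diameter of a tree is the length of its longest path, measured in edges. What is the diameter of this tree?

BFS from 9 reaches 7 last, at distance 16; BFS from 7 confirms no node is farther.
Path: 9 – 20 – 10 – 18 – 3 – 19 – 14 – 12 – 13 – 0 – 6 – 5 – 2 – 16 – 11 – 1 – 7.

16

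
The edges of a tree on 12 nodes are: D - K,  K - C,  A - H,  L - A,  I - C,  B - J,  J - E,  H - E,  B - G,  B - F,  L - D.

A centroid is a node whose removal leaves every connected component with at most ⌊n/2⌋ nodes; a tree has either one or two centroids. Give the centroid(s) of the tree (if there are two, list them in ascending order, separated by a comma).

If H is removed the pieces have sizes 6, 5, all ≤ ⌊12/2⌋ = 6.
Its neighbour A also leaves a largest component of size 6, so both are centroids.

A, H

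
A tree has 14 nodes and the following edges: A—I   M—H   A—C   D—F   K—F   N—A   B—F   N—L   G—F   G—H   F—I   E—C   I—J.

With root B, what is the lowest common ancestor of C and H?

Ancestors of C (toward the root): C, A, I, F, B.
Ancestors of H: H, G, F, B.
The deepest node appearing in both lists is F.

F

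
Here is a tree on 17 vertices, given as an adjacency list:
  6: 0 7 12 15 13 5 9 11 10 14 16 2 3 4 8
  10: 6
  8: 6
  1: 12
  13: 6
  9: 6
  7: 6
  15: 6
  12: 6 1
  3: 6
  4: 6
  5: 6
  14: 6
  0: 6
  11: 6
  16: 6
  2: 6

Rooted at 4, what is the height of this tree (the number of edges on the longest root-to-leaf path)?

3

1 sits deepest: 4 – 6 – 12 – 1 — 3 edges from the root.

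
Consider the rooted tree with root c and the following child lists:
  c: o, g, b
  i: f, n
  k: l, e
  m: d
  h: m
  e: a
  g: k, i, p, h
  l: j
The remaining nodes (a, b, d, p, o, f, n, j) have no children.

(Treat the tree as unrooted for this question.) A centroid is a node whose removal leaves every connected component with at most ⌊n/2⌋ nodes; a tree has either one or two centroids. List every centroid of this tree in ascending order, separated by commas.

g

If g is removed the pieces have sizes 5, 3, 3, 3, 1, all ≤ ⌊16/2⌋ = 8.
No neighbour of g does as well, so g is the unique centroid.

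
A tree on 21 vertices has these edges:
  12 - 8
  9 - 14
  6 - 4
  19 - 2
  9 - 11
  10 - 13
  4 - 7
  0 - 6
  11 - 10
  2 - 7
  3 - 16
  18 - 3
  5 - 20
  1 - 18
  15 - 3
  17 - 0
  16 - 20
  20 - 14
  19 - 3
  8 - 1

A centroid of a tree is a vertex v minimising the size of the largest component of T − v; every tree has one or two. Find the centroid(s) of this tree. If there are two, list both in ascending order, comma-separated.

Delete 3: the remaining components have sizes 8, 7, 4, 1. Max 8 ≤ 10, so 3 is a centroid.
Every other node leaves some component of size > 10, so the centroid is unique.

3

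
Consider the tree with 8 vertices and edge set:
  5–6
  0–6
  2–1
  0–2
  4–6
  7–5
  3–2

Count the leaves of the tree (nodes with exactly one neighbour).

4

Degree-1 nodes: 1, 3, 4, 7 — 4 of them.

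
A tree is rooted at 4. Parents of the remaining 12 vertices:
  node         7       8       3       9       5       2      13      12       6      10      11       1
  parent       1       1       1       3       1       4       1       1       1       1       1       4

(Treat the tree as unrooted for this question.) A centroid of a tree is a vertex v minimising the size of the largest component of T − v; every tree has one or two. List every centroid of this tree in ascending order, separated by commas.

1

If 1 is removed the pieces have sizes 2, 2, 1, 1, 1, 1, 1, 1, 1, 1, all ≤ ⌊13/2⌋ = 6.
No neighbour of 1 does as well, so 1 is the unique centroid.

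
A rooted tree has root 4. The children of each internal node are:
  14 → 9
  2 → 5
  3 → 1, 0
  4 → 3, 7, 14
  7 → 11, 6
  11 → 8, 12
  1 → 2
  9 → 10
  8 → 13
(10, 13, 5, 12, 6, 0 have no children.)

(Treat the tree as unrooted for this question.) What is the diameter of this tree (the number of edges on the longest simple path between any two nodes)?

8

A longest path is 5–2–1–3–4–7–11–8–13, with 8 edges.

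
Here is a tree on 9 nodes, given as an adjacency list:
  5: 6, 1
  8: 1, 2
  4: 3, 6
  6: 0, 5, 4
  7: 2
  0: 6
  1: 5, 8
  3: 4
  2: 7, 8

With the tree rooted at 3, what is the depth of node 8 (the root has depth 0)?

3 – 4 – 6 – 5 – 1 – 8 — 5 edges.

5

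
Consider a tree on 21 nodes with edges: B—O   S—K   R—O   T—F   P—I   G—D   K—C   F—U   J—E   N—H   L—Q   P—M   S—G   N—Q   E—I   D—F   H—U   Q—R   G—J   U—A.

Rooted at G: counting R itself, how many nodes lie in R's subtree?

Descendants of R (including itself): R, O, B. That's 3.

3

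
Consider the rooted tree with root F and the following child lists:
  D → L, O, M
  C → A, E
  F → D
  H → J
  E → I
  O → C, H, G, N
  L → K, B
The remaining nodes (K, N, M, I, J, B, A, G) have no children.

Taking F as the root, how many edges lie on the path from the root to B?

Climbing from B to the root: B → L → D → F. That's 3 steps.

3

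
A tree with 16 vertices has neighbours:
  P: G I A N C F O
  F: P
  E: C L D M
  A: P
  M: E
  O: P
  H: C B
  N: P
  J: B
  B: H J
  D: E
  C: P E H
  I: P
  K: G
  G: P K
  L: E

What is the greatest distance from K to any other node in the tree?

6

A farthest node from K is J.
The path K–G–P–C–H–B–J has 6 edges.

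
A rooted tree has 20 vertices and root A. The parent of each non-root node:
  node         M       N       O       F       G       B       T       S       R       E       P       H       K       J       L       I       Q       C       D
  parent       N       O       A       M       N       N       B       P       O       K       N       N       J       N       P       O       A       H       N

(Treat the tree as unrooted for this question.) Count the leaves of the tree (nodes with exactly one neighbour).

The leaves are C, D, E, F, G, I, L, Q, R, S, T.
That is 11 leaves.

11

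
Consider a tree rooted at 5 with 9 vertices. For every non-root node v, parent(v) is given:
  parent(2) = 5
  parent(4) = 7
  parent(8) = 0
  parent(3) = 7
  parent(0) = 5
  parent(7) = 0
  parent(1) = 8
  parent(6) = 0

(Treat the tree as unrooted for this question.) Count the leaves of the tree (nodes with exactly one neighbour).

5

The leaves are 1, 2, 3, 4, 6.
That is 5 leaves.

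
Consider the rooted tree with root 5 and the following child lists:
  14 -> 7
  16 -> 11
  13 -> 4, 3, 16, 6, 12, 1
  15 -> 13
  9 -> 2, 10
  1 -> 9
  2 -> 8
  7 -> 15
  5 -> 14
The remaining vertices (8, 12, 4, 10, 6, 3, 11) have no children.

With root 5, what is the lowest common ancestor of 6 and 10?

13

6's ancestor chain is 6, 13, 15, 7, 14, 5 and 10's is 10, 9, 1, 13, 15, 7, 14, 5; they first meet at 13.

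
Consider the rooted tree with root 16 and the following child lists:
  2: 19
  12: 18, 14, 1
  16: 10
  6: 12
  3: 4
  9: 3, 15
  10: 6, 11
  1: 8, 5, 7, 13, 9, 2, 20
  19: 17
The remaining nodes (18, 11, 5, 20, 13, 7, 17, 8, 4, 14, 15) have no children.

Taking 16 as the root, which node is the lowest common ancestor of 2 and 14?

Ancestors of 2 (toward the root): 2, 1, 12, 6, 10, 16.
Ancestors of 14: 14, 12, 6, 10, 16.
The deepest node appearing in both lists is 12.

12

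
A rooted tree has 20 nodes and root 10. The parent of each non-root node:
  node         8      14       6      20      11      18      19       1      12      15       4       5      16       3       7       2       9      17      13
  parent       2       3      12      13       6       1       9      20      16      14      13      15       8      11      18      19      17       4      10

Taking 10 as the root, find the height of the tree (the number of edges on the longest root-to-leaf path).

A deepest node is 5, reached by 10–13–4–17–9–19–2–8–16–12–6–11–3–14–15–5.
That path has 15 edges, so the height is 15.

15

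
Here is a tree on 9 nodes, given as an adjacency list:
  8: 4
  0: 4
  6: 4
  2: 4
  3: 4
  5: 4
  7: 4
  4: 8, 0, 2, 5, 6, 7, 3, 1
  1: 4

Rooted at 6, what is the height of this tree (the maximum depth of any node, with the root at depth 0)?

The longest root-to-leaf path is 6 – 4 – 2 (2 edges).

2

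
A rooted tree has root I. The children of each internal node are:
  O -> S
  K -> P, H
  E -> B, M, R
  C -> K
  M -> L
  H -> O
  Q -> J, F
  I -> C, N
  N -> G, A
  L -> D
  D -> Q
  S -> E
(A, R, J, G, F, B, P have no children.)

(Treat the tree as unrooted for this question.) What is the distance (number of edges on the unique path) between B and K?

5

The path is B - E - S - O - H - K, which has 5 edges.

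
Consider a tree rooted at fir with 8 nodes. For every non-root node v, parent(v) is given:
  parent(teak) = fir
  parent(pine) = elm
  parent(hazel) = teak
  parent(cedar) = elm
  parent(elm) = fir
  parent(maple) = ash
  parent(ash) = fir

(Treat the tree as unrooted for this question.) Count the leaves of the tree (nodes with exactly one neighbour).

Exactly 4 nodes have a single neighbour: cedar, hazel, maple, pine.

4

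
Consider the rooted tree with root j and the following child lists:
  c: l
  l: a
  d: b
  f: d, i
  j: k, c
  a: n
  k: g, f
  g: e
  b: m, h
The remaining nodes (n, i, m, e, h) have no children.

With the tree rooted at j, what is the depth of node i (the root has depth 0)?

Path from j to i: j → k → f → i, which has 3 edges.

3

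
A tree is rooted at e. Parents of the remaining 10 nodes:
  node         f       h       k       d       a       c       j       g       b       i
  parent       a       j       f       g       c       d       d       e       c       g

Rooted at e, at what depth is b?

4

Climbing from b to the root: b → c → d → g → e. That's 4 steps.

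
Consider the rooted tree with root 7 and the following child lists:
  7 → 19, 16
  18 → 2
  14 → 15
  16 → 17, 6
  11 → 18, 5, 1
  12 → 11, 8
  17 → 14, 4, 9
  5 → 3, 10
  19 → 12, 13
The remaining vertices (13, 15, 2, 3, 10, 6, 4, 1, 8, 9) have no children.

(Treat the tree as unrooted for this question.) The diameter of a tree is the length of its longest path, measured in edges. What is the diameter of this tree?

A longest path is 15-14-17-16-7-19-12-11-18-2, with 9 edges.

9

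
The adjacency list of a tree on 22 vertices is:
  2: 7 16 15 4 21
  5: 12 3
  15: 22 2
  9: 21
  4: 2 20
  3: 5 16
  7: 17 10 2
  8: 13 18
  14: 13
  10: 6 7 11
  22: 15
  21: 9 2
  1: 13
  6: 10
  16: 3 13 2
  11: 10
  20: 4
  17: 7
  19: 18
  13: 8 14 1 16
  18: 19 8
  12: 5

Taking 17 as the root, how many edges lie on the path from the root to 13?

4

17 – 7 – 2 – 16 – 13 — 4 edges.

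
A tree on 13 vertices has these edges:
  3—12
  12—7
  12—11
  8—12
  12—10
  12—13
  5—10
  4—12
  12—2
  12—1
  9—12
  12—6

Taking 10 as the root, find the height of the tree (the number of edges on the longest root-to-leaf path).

2

The longest root-to-leaf path is 10-12-3 (2 edges).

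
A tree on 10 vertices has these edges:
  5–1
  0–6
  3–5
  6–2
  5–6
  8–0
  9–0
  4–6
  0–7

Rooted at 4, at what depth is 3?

4–6–5–3 — 3 edges.

3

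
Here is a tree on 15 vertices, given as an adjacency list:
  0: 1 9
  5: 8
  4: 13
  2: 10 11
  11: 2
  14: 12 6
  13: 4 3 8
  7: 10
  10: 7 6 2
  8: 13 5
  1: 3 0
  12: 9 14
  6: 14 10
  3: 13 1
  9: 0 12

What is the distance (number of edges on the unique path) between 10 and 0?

The path is 10 – 6 – 14 – 12 – 9 – 0, which has 5 edges.

5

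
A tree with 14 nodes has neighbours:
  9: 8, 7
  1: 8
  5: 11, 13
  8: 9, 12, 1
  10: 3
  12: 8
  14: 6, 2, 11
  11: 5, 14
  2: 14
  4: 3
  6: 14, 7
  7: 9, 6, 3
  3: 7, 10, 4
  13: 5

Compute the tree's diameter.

Starting from 13, a farthest node is 12 at distance 8.
One longest path: 13–5–11–14–6–7–9–8–12.
So the diameter is 8.

8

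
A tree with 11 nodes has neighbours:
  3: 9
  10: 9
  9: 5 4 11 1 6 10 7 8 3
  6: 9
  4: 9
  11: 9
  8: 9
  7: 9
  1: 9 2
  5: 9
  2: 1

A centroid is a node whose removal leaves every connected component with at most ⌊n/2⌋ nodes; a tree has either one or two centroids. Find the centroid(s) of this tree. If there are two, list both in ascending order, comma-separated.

9

If 9 is removed the pieces have sizes 2, 1, 1, 1, 1, 1, 1, 1, 1, all ≤ ⌊11/2⌋ = 5.
Every other node leaves some component of size > 5, so the centroid is unique.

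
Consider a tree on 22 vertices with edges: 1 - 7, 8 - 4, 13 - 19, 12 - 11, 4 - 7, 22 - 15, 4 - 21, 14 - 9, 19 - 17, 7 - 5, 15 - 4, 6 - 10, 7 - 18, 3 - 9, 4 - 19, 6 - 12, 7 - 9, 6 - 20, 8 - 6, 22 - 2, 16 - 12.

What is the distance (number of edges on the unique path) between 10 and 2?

6

10 – 6 – 8 – 4 – 15 – 22 – 2: 6 edges.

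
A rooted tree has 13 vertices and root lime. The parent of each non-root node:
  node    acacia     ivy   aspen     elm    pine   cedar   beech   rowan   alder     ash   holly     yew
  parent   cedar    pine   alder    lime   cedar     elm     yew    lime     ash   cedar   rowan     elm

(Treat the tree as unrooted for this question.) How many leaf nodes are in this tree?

5

Exactly 5 nodes have a single neighbour: acacia, aspen, beech, holly, ivy.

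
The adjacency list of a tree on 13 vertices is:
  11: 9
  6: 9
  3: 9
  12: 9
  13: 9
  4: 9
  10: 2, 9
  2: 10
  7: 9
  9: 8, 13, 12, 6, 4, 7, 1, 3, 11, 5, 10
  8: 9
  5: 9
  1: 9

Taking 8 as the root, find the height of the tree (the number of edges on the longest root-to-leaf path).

2 sits deepest: 8 – 9 – 10 – 2 — 3 edges from the root.

3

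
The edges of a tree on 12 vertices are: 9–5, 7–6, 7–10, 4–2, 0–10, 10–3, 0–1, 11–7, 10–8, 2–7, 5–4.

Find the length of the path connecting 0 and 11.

3

Walking from 0: 0 - 10 - 7 - 11. Length 3.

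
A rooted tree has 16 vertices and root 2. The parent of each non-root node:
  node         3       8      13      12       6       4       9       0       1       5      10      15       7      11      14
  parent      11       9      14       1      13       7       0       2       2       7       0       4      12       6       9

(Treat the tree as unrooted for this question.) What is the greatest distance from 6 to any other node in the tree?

10

The node farthest from 6 is 15, via 6–13–14–9–0–2–1–12–7–4–15 — 10 edges.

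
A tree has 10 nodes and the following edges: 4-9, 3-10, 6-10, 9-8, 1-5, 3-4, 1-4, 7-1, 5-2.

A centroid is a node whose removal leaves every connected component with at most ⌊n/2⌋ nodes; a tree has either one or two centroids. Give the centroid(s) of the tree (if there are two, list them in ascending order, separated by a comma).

4

Removing 4 splits the tree into components of sizes 4, 3, 2; the largest is 4 ≤ ⌊10/2⌋ = 5.
Every other node leaves some component of size > 5, so the centroid is unique.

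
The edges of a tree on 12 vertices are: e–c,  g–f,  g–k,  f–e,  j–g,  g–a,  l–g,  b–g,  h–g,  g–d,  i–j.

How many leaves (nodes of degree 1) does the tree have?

Degree-1 nodes: a, b, c, d, h, i, k, l — 8 of them.

8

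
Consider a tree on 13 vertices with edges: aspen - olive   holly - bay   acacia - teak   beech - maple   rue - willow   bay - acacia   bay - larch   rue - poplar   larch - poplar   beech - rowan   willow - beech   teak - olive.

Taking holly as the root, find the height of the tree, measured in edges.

7

The longest root-to-leaf path is holly–bay–larch–poplar–rue–willow–beech–rowan (7 edges).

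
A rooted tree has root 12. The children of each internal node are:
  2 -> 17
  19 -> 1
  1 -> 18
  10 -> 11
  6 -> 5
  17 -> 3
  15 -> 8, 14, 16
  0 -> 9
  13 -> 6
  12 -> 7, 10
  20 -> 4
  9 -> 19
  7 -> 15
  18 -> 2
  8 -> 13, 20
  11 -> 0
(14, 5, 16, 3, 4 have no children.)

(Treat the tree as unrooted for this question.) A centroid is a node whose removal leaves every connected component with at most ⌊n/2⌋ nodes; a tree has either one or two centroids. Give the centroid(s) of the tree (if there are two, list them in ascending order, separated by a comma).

12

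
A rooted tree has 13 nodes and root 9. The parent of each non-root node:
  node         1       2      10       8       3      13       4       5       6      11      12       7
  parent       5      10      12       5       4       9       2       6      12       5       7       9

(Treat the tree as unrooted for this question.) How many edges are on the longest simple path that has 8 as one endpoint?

The node farthest from 8 is 3, via 8 – 5 – 6 – 12 – 10 – 2 – 4 – 3 — 7 edges.

7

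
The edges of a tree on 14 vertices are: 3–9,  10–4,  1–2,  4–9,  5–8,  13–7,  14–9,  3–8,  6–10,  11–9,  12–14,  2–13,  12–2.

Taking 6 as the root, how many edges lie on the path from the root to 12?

6–10–4–9–14–12 — 5 edges.

5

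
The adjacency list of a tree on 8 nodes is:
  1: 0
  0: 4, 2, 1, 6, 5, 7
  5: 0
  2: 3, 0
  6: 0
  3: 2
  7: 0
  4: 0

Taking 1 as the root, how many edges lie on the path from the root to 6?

2

Climbing from 6 to the root: 6 → 0 → 1. That's 2 steps.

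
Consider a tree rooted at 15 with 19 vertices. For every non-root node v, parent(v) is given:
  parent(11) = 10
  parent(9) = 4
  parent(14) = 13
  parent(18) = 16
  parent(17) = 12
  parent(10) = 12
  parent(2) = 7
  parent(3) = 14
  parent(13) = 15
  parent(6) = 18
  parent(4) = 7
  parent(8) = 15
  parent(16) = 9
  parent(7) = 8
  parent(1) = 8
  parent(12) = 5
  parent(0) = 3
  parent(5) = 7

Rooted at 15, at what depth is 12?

4

Path from 15 to 12: 15 → 8 → 7 → 5 → 12, which has 4 edges.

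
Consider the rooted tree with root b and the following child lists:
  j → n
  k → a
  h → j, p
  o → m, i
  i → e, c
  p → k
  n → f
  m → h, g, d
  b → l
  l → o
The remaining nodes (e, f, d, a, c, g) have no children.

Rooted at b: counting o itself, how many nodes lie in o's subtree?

14

Descendants of o (including itself): o, m, i, h, d, g, c, e, j, p, n, k, f, a. That's 14.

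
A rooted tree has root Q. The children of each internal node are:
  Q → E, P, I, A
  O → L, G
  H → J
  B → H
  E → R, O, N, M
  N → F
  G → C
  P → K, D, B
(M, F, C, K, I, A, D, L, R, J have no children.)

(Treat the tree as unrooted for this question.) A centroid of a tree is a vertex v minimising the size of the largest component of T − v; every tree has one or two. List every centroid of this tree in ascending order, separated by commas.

If E is removed the pieces have sizes 9, 4, 2, 1, 1, all ≤ ⌊18/2⌋ = 9.
Its neighbour Q also leaves a largest component of size 9, so both are centroids.

E, Q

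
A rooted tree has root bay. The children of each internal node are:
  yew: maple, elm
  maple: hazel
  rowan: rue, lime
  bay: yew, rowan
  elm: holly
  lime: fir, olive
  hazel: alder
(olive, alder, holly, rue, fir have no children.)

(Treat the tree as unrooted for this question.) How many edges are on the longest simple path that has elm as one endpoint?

5

Distances from elm peak at 5, attained at olive (fir also at distance 5).
elm – yew – bay – rowan – lime – olive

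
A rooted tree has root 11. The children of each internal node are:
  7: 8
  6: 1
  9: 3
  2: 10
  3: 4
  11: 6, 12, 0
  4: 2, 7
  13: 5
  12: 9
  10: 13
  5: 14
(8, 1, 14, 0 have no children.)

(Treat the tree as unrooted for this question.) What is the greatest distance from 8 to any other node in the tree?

Distances from 8 peak at 8, attained at 1.
8–7–4–3–9–12–11–6–1

8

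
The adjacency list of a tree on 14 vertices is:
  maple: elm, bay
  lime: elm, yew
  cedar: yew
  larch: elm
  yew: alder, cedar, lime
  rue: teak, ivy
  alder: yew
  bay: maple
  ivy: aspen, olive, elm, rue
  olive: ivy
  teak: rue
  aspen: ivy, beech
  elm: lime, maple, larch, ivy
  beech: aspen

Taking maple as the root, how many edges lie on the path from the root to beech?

Climbing from beech to the root: beech – aspen – ivy – elm – maple. That's 4 steps.

4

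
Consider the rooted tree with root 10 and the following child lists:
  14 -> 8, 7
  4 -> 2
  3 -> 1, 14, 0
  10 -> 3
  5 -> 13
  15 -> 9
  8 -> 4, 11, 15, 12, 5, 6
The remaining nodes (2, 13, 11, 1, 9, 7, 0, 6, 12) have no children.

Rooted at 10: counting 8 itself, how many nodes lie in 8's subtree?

The subtree rooted at 8 contains: 8, 4, 15, 5, 11, 12, 6, 2, 9, 13 — 10 nodes.

10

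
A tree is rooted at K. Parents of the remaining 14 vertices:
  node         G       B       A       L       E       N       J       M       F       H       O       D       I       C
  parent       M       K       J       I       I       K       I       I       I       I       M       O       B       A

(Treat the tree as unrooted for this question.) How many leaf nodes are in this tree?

8

The leaves are C, D, E, F, G, H, L, N.
That is 8 leaves.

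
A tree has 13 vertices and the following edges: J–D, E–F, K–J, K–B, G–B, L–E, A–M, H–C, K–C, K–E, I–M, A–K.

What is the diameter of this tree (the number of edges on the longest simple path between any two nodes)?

BFS from I reaches L last, at distance 5; BFS from L confirms no node is farther.
Path: I - M - A - K - E - L.

5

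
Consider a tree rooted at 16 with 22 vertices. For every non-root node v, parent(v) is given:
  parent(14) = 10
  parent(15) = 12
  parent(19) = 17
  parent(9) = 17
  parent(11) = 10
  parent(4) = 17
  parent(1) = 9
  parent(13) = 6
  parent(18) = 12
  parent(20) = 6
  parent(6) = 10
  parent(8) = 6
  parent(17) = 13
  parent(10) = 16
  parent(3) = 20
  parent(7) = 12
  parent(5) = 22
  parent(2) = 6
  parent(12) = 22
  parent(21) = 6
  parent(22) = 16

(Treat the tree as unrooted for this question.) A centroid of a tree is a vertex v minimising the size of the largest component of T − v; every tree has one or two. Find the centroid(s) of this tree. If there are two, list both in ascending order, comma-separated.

6

Delete 6: the remaining components have sizes 10, 6, 2, 1, 1, 1. Max 10 ≤ 11, so 6 is a centroid.
Every other node leaves some component of size > 11, so the centroid is unique.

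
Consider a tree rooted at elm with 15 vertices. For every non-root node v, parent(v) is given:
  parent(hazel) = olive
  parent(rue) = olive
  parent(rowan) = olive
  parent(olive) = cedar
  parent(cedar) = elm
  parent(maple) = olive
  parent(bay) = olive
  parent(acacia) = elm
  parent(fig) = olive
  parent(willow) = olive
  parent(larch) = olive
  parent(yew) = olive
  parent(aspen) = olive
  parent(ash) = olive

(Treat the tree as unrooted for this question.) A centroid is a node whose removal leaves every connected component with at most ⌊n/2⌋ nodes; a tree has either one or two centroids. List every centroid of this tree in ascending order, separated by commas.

Delete olive: the remaining components have sizes 3, 1, 1, 1, 1, 1, 1, 1, 1, 1, 1, 1. Max 3 ≤ 7, so olive is a centroid.
Every other node leaves some component of size > 7, so the centroid is unique.

olive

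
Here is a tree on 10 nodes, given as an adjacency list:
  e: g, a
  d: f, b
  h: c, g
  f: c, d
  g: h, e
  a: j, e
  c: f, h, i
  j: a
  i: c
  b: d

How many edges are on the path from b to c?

3

Walking from b: b - d - f - c. Length 3.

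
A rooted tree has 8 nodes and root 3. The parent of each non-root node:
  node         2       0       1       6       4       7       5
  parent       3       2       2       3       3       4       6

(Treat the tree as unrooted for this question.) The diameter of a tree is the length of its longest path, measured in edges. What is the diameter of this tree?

Starting from 5, a farthest node is 1 at distance 4.
One longest path: 5 – 6 – 3 – 2 – 1.
So the diameter is 4.

4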